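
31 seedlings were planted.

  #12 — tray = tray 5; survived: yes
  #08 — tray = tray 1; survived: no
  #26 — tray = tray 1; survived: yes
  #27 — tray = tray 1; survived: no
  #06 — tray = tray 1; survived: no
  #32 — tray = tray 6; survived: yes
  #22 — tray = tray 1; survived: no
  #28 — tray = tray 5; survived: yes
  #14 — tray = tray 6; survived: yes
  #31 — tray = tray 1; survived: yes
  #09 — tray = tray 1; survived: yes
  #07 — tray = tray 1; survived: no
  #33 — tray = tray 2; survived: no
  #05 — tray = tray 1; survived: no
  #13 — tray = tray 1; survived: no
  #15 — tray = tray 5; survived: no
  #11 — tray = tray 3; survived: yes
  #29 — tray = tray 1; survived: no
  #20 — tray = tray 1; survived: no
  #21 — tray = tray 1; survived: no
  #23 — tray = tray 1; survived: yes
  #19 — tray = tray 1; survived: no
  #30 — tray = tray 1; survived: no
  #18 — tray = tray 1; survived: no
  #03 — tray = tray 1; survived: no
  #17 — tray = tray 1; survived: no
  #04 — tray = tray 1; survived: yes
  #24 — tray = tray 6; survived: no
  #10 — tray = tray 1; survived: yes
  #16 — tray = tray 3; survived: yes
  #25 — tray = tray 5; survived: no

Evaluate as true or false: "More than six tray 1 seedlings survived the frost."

Truth condition: |A ∩ B| > 6.
|A| = 21, |A ∩ B| = 6, |A ∖ B| = 15.
|A ∩ B| = 6, so the statement is false.

False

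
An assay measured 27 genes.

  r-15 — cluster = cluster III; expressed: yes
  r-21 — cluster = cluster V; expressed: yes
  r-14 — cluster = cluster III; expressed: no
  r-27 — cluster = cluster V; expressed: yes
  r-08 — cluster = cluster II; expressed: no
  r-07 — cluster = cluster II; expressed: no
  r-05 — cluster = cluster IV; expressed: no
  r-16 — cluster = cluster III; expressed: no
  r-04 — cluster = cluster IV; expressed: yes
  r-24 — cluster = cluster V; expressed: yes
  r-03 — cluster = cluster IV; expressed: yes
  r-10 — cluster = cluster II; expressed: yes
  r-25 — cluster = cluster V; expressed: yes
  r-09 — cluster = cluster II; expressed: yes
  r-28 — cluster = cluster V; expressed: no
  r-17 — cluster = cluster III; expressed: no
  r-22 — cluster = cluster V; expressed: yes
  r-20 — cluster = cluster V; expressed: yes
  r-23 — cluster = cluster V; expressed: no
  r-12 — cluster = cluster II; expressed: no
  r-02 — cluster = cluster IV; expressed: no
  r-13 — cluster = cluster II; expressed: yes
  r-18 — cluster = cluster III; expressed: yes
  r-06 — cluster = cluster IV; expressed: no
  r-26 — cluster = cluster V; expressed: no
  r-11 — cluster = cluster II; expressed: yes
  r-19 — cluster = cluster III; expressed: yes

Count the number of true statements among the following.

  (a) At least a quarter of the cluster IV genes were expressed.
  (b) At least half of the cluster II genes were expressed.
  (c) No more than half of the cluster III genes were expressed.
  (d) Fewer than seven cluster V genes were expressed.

(a) cluster IV: |A| = 5, |A ∩ B| = 2; needs |A ∩ B| / |A| ≥ 1/4 — true.
(b) cluster II: |A| = 7, |A ∩ B| = 4; needs |A ∩ B| ≥ |A ∖ B| — true.
(c) cluster III: |A| = 6, |A ∩ B| = 3; needs |A ∩ B| ≤ |A ∖ B| — true.
(d) cluster V: |A| = 9, |A ∩ B| = 6; needs |A ∩ B| < 7 — true.

4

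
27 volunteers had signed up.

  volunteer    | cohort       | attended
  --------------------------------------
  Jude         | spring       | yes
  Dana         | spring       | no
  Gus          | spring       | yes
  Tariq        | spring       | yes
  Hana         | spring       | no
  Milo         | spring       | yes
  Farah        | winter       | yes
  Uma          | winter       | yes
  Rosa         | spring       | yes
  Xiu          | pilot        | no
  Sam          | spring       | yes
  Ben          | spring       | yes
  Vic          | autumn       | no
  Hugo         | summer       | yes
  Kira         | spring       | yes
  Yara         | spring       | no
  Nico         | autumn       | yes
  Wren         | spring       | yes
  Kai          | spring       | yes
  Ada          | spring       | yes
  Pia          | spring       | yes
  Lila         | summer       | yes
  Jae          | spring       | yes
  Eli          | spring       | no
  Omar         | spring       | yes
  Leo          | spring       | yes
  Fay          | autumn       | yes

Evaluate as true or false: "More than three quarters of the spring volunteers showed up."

True

The determiner here denotes the relation: |A ∩ B| / |A| > 3/4.
|A| = 19, |A ∩ B| = 15, |A ∖ B| = 4.
|A ∩ B|/|A| = 15/19, so the statement is true.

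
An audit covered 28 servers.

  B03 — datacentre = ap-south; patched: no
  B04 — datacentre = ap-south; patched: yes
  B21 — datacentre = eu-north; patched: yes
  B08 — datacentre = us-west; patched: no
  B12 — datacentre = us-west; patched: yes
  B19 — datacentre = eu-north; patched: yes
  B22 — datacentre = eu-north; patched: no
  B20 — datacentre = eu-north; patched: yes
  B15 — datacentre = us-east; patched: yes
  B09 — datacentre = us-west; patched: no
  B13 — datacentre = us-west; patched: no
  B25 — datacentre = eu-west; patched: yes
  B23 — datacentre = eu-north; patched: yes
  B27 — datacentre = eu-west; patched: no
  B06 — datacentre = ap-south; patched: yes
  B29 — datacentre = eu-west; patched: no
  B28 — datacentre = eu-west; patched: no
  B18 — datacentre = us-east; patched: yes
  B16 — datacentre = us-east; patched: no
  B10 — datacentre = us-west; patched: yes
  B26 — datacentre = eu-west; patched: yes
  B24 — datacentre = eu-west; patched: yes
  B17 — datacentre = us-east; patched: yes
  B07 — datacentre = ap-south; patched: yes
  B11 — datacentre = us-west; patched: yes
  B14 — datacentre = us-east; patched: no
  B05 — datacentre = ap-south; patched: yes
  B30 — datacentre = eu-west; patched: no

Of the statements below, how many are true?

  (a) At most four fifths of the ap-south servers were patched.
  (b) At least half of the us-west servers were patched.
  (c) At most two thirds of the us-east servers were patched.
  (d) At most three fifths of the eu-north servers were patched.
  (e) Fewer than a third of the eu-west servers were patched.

3

(a) ap-south: |A| = 5, |A ∩ B| = 4; needs |A ∩ B| / |A| ≤ 4/5 — true.
(b) us-west: |A| = 6, |A ∩ B| = 3; needs |A ∩ B| ≥ |A ∖ B| — true.
(c) us-east: |A| = 5, |A ∩ B| = 3; needs |A ∩ B| / |A| ≤ 2/3 — true.
(d) eu-north: |A| = 5, |A ∩ B| = 4; needs |A ∩ B| / |A| ≤ 3/5 — false.
(e) eu-west: |A| = 7, |A ∩ B| = 3; needs |A ∩ B| / |A| < 1/3 — false.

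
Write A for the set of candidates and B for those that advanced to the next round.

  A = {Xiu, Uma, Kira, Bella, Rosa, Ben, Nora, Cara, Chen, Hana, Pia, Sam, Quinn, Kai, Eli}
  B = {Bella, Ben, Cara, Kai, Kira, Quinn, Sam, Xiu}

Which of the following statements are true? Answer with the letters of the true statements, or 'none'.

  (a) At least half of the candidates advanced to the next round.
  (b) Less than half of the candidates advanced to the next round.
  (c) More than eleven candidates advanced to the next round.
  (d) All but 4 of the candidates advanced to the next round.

|A| = 15, |A ∩ B| = 8, |A ∖ B| = 7.
(a) |A ∩ B| ≥ |A ∖ B|: holds.
(b) |A ∩ B| < |A ∖ B|: fails.
(c) |A ∩ B| > 11: fails.
(d) |A ∖ B| = 4: fails.

(a)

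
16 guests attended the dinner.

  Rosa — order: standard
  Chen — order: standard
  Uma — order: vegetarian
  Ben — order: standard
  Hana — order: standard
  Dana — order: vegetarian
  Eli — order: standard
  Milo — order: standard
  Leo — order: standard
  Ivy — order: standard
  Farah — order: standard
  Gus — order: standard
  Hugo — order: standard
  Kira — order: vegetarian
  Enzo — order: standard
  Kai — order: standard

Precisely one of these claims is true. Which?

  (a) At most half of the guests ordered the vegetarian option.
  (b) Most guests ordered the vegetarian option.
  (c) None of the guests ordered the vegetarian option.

(a)

|A| = 16, |A ∩ B| = 3, |A ∖ B| = 13.
(a) requires |A ∩ B| ≤ |A ∖ B|: true.
(b) requires |A ∩ B| > |A ∖ B|: false.
(c) requires A ∩ B = ∅ (|A ∩ B| = 0): false.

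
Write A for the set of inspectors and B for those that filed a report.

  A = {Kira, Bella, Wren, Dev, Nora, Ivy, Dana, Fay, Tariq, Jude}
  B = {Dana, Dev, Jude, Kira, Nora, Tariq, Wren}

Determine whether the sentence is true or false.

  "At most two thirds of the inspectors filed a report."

'At most two thirds of the inspectors filed a report' holds iff |A ∩ B| / |A| ≤ 2/3.
A (the restrictor) = {Kira, Bella, Wren, Dev, Nora, Ivy, Dana, Fay, Tariq, Jude}, |A| = 10.
A ∩ B = {Kira, Wren, Dev, Nora, Dana, Tariq, Jude}, so |A ∩ B| = 7.
A ∖ B = {Bella, Ivy, Fay}, so |A ∖ B| = 3.
|A ∩ B|/|A| = 7/10, so the statement is false.

False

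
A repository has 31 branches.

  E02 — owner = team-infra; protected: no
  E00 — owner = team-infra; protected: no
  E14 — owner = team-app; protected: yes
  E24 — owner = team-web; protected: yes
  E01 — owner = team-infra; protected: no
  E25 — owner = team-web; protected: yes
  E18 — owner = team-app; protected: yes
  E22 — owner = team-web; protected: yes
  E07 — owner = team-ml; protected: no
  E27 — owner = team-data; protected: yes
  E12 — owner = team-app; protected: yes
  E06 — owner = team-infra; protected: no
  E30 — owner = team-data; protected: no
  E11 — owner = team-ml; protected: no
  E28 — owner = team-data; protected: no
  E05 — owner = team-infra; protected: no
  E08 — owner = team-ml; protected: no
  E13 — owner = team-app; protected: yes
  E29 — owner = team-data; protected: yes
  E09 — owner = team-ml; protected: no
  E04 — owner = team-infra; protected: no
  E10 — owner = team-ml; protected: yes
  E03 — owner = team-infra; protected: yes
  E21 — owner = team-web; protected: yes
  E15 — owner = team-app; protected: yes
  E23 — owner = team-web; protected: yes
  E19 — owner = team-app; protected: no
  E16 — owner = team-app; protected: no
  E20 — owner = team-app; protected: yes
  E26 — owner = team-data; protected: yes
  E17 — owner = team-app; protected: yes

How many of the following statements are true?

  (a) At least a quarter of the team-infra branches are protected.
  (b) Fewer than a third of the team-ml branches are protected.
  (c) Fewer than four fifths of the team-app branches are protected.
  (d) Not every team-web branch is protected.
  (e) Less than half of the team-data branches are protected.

(a) team-infra: |A| = 7, |A ∩ B| = 1; needs |A ∩ B| / |A| ≥ 1/4 — false.
(b) team-ml: |A| = 5, |A ∩ B| = 1; needs |A ∩ B| / |A| < 1/3 — true.
(c) team-app: |A| = 9, |A ∩ B| = 7; needs |A ∩ B| / |A| < 4/5 — true.
(d) team-web: |A| = 5, |A ∩ B| = 5; needs A ⊄ B (|A ∖ B| ≥ 1) — false.
(e) team-data: |A| = 5, |A ∩ B| = 3; needs |A ∩ B| < |A ∖ B| — false.

2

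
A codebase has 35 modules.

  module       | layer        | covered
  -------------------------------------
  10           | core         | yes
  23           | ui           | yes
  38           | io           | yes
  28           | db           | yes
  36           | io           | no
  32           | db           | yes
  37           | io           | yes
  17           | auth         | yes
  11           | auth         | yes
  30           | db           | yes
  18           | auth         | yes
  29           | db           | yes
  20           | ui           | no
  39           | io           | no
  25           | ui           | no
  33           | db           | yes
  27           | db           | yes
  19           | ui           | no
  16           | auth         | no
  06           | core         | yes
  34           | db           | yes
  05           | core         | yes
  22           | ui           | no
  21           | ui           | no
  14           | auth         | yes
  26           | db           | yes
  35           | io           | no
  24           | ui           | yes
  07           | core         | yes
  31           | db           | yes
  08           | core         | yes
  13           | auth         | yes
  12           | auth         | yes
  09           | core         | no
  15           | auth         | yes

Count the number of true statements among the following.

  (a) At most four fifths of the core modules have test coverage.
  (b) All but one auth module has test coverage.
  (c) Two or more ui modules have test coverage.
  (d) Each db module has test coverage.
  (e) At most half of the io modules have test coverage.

(a) core: |A| = 6, |A ∩ B| = 5; needs |A ∩ B| / |A| ≤ 4/5 — false.
(b) auth: |A| = 8, |A ∩ B| = 7; needs |A ∖ B| = 1 — true.
(c) ui: |A| = 7, |A ∩ B| = 2; needs |A ∩ B| ≥ 2 — true.
(d) db: |A| = 9, |A ∩ B| = 9; needs A ⊆ B, i.e. every element of A is in B (|A ∖ B| = 0) — true.
(e) io: |A| = 5, |A ∩ B| = 2; needs |A ∩ B| ≤ |A ∖ B| — true.

4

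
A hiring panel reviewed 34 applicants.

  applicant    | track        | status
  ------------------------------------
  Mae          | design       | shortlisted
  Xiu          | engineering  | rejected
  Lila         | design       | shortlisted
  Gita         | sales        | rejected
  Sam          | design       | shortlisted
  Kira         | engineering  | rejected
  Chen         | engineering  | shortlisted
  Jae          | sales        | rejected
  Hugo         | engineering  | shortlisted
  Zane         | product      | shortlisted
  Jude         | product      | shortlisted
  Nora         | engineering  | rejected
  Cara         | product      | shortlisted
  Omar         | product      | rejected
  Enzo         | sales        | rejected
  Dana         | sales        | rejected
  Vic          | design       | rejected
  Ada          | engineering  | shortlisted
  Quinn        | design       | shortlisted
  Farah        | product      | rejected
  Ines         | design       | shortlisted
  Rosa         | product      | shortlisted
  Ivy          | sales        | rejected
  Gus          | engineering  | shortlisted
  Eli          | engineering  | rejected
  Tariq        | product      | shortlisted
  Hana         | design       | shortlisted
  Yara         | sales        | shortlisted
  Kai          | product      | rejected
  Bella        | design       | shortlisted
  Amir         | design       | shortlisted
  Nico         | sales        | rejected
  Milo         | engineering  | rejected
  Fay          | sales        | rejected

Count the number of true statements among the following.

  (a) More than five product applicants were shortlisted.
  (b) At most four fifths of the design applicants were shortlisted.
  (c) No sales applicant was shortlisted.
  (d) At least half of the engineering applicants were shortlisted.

(a) product: |A| = 8, |A ∩ B| = 5; needs |A ∩ B| > 5 — false.
(b) design: |A| = 9, |A ∩ B| = 8; needs |A ∩ B| / |A| ≤ 4/5 — false.
(c) sales: |A| = 8, |A ∩ B| = 1; needs A ∩ B = ∅ (|A ∩ B| = 0) — false.
(d) engineering: |A| = 9, |A ∩ B| = 4; needs |A ∩ B| ≥ |A ∖ B| — false.

0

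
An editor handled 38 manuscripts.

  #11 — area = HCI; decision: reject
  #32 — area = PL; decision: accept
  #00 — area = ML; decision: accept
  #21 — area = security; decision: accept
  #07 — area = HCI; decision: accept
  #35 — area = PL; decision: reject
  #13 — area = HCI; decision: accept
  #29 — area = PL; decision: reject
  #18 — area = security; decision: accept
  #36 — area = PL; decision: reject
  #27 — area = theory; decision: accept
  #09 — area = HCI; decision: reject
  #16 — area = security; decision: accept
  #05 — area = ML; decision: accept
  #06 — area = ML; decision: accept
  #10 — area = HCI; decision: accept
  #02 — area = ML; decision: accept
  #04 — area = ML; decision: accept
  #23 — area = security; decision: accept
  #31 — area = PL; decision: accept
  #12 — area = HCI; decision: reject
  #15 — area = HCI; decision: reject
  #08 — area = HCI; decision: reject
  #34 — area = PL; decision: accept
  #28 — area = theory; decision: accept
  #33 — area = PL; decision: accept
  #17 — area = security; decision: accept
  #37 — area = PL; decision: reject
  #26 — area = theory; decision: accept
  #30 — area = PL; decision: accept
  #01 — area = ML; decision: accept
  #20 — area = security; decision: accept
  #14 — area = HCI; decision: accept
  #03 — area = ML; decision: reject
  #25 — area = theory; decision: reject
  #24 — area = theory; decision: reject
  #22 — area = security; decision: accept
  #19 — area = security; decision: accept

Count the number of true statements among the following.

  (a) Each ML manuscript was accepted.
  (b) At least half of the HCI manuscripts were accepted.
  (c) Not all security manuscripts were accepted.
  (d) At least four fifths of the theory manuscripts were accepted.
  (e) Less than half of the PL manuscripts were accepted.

0

(a) ML: |A| = 7, |A ∩ B| = 6; needs A ⊆ B, i.e. every element of A is in B (|A ∖ B| = 0) — false.
(b) HCI: |A| = 9, |A ∩ B| = 4; needs |A ∩ B| ≥ |A ∖ B| — false.
(c) security: |A| = 8, |A ∩ B| = 8; needs A ⊄ B (|A ∖ B| ≥ 1) — false.
(d) theory: |A| = 5, |A ∩ B| = 3; needs |A ∩ B| / |A| ≥ 4/5 — false.
(e) PL: |A| = 9, |A ∩ B| = 5; needs |A ∩ B| < |A ∖ B| — false.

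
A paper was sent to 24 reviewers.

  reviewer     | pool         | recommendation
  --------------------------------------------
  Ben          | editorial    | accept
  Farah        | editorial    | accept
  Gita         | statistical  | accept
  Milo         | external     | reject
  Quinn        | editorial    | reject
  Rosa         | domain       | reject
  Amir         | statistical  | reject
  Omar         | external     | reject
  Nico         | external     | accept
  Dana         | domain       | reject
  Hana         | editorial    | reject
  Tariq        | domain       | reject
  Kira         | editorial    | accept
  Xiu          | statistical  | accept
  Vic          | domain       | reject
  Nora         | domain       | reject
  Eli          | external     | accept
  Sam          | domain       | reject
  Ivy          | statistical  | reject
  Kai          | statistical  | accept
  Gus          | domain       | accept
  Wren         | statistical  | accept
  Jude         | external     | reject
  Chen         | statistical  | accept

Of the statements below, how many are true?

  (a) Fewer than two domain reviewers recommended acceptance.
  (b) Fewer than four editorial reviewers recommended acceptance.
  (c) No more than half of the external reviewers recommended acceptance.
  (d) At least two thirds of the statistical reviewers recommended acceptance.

4

(a) domain: |A| = 7, |A ∩ B| = 1; needs |A ∩ B| < 2 — true.
(b) editorial: |A| = 5, |A ∩ B| = 3; needs |A ∩ B| < 4 — true.
(c) external: |A| = 5, |A ∩ B| = 2; needs |A ∩ B| ≤ |A ∖ B| — true.
(d) statistical: |A| = 7, |A ∩ B| = 5; needs |A ∩ B| / |A| ≥ 2/3 — true.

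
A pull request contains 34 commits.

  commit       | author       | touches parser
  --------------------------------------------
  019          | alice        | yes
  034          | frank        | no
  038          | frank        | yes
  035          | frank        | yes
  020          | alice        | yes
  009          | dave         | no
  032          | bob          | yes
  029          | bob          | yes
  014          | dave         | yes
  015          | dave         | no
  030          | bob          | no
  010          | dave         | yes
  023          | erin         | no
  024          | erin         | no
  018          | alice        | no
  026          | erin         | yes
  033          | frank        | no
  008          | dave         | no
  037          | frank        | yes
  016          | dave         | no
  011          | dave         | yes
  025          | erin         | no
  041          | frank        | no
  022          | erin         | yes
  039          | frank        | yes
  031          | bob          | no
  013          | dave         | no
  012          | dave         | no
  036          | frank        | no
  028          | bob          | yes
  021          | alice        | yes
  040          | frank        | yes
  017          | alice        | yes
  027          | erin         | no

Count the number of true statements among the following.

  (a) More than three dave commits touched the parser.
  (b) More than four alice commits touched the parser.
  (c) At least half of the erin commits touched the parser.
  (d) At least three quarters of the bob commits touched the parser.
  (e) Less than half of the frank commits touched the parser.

0

(a) dave: |A| = 9, |A ∩ B| = 3; needs |A ∩ B| > 3 — false.
(b) alice: |A| = 5, |A ∩ B| = 4; needs |A ∩ B| > 4 — false.
(c) erin: |A| = 6, |A ∩ B| = 2; needs |A ∩ B| ≥ |A ∖ B| — false.
(d) bob: |A| = 5, |A ∩ B| = 3; needs |A ∩ B| / |A| ≥ 3/4 — false.
(e) frank: |A| = 9, |A ∩ B| = 5; needs |A ∩ B| < |A ∖ B| — false.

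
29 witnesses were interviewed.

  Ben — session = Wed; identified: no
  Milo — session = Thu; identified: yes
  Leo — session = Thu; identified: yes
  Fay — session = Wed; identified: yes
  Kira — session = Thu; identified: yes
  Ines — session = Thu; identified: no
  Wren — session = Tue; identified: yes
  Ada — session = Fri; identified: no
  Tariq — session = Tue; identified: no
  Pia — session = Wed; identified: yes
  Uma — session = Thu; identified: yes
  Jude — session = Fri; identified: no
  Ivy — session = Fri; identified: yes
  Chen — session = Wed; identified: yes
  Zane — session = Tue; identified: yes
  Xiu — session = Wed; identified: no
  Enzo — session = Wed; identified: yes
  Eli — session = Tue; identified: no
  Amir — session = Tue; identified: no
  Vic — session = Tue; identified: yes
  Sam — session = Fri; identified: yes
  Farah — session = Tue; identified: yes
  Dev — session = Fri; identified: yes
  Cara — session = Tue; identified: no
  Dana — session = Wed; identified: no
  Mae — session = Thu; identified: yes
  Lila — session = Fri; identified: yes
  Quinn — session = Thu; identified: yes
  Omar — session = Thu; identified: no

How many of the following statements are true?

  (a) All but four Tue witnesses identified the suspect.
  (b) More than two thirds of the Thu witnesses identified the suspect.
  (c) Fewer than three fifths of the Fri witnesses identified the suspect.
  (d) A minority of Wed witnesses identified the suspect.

(a) Tue: |A| = 8, |A ∩ B| = 4; needs |A ∖ B| = 4 — true.
(b) Thu: |A| = 8, |A ∩ B| = 6; needs |A ∩ B| / |A| > 2/3 — true.
(c) Fri: |A| = 6, |A ∩ B| = 4; needs |A ∩ B| / |A| < 3/5 — false.
(d) Wed: |A| = 7, |A ∩ B| = 4; needs |A ∩ B| < |A ∖ B| — false.

2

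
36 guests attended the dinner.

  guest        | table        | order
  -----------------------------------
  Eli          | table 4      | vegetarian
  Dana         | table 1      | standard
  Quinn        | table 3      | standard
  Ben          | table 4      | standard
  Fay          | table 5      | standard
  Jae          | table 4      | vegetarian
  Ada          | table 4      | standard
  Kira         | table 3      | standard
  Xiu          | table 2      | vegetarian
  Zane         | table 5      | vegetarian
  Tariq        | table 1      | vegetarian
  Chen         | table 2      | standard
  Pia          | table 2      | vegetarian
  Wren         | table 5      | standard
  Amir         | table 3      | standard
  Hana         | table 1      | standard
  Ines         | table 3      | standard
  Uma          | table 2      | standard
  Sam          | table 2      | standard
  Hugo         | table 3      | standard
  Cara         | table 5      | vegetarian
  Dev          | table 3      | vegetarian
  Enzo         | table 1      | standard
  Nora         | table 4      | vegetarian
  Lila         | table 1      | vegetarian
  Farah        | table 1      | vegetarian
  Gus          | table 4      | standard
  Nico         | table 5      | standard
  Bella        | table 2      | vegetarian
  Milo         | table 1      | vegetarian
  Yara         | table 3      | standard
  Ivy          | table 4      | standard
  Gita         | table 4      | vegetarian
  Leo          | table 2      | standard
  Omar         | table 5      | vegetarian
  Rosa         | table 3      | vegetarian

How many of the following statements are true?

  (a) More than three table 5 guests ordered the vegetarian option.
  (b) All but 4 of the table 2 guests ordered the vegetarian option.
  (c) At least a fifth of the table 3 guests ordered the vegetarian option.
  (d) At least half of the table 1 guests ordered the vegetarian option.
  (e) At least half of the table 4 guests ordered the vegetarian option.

4

(a) table 5: |A| = 6, |A ∩ B| = 3; needs |A ∩ B| > 3 — false.
(b) table 2: |A| = 7, |A ∩ B| = 3; needs |A ∖ B| = 4 — true.
(c) table 3: |A| = 8, |A ∩ B| = 2; needs |A ∩ B| / |A| ≥ 1/5 — true.
(d) table 1: |A| = 7, |A ∩ B| = 4; needs |A ∩ B| ≥ |A ∖ B| — true.
(e) table 4: |A| = 8, |A ∩ B| = 4; needs |A ∩ B| ≥ |A ∖ B| — true.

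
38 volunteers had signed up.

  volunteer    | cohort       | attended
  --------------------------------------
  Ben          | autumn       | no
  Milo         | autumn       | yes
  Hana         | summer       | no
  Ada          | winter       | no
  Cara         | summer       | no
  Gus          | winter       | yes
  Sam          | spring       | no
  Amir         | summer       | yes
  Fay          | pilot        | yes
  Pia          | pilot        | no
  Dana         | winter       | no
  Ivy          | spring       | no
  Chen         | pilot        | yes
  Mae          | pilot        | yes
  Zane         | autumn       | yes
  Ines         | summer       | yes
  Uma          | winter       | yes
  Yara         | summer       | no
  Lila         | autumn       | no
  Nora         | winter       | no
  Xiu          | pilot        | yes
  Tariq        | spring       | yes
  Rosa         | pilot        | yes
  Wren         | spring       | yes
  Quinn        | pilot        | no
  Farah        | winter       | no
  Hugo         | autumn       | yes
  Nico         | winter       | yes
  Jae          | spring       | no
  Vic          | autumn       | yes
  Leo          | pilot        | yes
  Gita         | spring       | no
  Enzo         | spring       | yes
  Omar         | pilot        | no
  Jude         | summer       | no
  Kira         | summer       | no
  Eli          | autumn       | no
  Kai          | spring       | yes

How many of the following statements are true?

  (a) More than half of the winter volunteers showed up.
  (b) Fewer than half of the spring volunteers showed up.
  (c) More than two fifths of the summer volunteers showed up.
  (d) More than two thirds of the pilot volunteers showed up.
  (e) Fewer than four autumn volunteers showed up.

(a) winter: |A| = 7, |A ∩ B| = 3; needs |A ∩ B| > |A ∖ B| — false.
(b) spring: |A| = 8, |A ∩ B| = 4; needs |A ∩ B| < |A ∖ B| — false.
(c) summer: |A| = 7, |A ∩ B| = 2; needs |A ∩ B| / |A| > 2/5 — false.
(d) pilot: |A| = 9, |A ∩ B| = 6; needs |A ∩ B| / |A| > 2/3 — false.
(e) autumn: |A| = 7, |A ∩ B| = 4; needs |A ∩ B| < 4 — false.

0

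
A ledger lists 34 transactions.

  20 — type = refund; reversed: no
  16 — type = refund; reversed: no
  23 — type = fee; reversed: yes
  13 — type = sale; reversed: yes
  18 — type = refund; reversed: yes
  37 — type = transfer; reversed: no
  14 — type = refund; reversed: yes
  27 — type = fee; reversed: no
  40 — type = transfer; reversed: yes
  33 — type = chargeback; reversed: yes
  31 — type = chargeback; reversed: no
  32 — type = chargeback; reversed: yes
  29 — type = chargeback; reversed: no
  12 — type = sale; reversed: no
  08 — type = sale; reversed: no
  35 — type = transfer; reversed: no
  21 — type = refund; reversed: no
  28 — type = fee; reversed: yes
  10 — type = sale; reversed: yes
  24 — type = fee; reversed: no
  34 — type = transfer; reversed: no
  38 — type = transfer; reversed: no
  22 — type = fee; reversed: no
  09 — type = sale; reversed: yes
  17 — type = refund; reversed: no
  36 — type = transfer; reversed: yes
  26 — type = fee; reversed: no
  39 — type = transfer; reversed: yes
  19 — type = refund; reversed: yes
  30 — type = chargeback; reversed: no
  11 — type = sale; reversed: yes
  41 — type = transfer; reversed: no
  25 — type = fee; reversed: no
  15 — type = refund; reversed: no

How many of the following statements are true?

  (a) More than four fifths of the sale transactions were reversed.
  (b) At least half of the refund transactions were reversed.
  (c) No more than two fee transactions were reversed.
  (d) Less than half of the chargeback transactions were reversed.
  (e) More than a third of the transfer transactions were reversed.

(a) sale: |A| = 6, |A ∩ B| = 4; needs |A ∩ B| / |A| > 4/5 — false.
(b) refund: |A| = 8, |A ∩ B| = 3; needs |A ∩ B| ≥ |A ∖ B| — false.
(c) fee: |A| = 7, |A ∩ B| = 2; needs |A ∩ B| ≤ 2 — true.
(d) chargeback: |A| = 5, |A ∩ B| = 2; needs |A ∩ B| < |A ∖ B| — true.
(e) transfer: |A| = 8, |A ∩ B| = 3; needs |A ∩ B| / |A| > 1/3 — true.

3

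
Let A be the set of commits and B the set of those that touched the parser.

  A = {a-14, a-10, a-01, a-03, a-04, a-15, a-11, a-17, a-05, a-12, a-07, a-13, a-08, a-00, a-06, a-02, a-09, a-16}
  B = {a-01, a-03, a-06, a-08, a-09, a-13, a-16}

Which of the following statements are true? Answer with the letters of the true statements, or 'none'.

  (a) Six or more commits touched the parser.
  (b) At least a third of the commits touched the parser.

|A| = 18, |A ∩ B| = 7, |A ∖ B| = 11.
(a) |A ∩ B| ≥ 6: holds.
(b) |A ∩ B| / |A| ≥ 1/3: holds.

(a), (b)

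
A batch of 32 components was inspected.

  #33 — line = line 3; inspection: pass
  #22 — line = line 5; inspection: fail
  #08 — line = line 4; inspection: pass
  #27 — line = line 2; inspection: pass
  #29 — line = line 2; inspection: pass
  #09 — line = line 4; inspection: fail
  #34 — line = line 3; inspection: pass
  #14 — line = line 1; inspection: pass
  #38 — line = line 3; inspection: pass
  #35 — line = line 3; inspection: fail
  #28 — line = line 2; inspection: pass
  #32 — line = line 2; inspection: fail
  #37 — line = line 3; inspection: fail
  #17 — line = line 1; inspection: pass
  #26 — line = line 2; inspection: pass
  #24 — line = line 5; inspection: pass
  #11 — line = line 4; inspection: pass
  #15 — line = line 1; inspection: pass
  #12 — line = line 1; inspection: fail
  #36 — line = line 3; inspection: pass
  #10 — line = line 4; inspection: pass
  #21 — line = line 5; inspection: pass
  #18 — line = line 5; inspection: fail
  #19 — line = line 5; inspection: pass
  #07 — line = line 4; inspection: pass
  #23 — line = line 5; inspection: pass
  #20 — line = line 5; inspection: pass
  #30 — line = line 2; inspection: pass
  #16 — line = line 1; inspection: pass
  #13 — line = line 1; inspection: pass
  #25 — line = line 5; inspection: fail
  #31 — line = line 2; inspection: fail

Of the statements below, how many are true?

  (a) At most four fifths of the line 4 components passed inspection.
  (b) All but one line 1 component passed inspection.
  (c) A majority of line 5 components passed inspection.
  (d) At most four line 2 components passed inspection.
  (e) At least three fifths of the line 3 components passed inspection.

4

(a) line 4: |A| = 5, |A ∩ B| = 4; needs |A ∩ B| / |A| ≤ 4/5 — true.
(b) line 1: |A| = 6, |A ∩ B| = 5; needs |A ∖ B| = 1 — true.
(c) line 5: |A| = 8, |A ∩ B| = 5; needs |A ∩ B| > |A ∖ B| — true.
(d) line 2: |A| = 7, |A ∩ B| = 5; needs |A ∩ B| ≤ 4 — false.
(e) line 3: |A| = 6, |A ∩ B| = 4; needs |A ∩ B| / |A| ≥ 3/5 — true.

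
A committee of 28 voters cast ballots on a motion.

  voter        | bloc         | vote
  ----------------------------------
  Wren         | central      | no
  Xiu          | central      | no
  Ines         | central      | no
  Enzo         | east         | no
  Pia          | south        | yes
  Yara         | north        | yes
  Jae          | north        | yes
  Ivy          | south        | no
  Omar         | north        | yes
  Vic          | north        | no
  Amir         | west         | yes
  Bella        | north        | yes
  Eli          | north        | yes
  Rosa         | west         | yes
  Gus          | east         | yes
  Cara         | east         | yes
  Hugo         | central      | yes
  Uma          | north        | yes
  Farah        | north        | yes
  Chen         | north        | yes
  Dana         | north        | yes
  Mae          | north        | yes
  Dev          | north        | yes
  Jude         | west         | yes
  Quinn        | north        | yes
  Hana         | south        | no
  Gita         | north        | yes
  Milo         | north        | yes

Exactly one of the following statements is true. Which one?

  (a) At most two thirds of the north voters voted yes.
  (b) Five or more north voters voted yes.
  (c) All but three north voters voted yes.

(b)

|A| = 15, |A ∩ B| = 14, |A ∖ B| = 1.
(a) requires |A ∩ B| / |A| ≤ 2/3: false.
(b) requires |A ∩ B| ≥ 5: true.
(c) requires |A ∖ B| = 3: false.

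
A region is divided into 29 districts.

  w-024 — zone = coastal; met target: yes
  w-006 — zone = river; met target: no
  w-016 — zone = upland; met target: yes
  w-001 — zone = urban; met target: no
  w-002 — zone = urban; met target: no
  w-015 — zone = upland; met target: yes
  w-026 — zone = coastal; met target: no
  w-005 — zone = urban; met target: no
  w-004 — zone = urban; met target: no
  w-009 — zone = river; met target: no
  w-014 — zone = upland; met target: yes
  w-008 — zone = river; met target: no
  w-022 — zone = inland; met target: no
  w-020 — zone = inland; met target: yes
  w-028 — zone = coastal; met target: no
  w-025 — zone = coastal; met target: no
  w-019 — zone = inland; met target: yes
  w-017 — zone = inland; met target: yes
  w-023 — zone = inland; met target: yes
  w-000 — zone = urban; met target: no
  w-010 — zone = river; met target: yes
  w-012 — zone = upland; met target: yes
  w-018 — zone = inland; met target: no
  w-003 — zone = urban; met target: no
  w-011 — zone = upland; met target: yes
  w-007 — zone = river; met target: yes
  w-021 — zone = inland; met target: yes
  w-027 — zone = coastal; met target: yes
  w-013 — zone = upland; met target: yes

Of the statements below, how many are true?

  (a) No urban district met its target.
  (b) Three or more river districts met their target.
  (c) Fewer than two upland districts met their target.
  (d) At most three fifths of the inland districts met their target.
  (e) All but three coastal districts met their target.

(a) urban: |A| = 6, |A ∩ B| = 0; needs A ∩ B = ∅ (|A ∩ B| = 0) — true.
(b) river: |A| = 5, |A ∩ B| = 2; needs |A ∩ B| ≥ 3 — false.
(c) upland: |A| = 6, |A ∩ B| = 6; needs |A ∩ B| < 2 — false.
(d) inland: |A| = 7, |A ∩ B| = 5; needs |A ∩ B| / |A| ≤ 3/5 — false.
(e) coastal: |A| = 5, |A ∩ B| = 2; needs |A ∖ B| = 3 — true.

2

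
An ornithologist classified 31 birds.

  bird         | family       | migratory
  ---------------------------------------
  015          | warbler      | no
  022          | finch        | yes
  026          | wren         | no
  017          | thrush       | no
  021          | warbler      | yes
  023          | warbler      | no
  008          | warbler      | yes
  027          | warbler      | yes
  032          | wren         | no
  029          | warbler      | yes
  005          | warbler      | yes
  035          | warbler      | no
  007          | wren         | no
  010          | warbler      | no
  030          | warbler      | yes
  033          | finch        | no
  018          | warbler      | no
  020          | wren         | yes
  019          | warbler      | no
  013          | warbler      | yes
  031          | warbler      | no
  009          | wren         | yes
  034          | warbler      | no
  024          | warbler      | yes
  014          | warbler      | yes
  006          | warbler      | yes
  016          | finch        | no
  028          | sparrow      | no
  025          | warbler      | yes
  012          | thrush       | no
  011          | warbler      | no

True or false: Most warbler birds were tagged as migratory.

The determiner here denotes the relation: |A ∩ B| > |A ∖ B|.
|A| = 20, |A ∩ B| = 11, |A ∖ B| = 9.
11 > 9, so the statement is true.

True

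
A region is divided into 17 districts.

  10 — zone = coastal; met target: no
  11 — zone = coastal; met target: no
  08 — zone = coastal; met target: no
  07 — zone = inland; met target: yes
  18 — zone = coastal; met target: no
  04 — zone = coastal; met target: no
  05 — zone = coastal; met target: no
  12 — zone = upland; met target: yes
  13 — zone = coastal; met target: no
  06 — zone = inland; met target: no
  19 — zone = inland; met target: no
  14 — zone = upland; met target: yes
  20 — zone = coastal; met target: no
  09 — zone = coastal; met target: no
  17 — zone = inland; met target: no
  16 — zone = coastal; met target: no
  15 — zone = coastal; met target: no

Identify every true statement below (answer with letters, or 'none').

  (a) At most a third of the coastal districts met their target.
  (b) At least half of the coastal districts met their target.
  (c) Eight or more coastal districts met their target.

|A| = 11, |A ∩ B| = 0, |A ∖ B| = 11.
(a) |A ∩ B| / |A| ≤ 1/3: holds.
(b) |A ∩ B| ≥ |A ∖ B|: fails.
(c) |A ∩ B| ≥ 8: fails.

(a)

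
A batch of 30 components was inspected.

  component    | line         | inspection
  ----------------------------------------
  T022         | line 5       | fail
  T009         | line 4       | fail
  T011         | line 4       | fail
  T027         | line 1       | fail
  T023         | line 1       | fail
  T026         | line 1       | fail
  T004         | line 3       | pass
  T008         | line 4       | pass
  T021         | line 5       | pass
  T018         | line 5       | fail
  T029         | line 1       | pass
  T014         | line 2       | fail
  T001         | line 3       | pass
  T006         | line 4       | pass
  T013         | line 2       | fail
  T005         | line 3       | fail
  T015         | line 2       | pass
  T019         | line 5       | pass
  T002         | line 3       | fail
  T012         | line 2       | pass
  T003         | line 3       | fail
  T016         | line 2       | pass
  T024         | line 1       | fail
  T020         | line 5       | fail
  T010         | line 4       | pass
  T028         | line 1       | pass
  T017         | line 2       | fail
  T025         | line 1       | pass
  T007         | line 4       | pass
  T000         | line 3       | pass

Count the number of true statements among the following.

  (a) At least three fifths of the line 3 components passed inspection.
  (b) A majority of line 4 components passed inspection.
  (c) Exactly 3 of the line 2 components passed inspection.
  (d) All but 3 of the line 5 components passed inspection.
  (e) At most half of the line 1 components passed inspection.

4

(a) line 3: |A| = 6, |A ∩ B| = 3; needs |A ∩ B| / |A| ≥ 3/5 — false.
(b) line 4: |A| = 6, |A ∩ B| = 4; needs |A ∩ B| > |A ∖ B| — true.
(c) line 2: |A| = 6, |A ∩ B| = 3; needs |A ∩ B| = 3 — true.
(d) line 5: |A| = 5, |A ∩ B| = 2; needs |A ∖ B| = 3 — true.
(e) line 1: |A| = 7, |A ∩ B| = 3; needs |A ∩ B| ≤ |A ∖ B| — true.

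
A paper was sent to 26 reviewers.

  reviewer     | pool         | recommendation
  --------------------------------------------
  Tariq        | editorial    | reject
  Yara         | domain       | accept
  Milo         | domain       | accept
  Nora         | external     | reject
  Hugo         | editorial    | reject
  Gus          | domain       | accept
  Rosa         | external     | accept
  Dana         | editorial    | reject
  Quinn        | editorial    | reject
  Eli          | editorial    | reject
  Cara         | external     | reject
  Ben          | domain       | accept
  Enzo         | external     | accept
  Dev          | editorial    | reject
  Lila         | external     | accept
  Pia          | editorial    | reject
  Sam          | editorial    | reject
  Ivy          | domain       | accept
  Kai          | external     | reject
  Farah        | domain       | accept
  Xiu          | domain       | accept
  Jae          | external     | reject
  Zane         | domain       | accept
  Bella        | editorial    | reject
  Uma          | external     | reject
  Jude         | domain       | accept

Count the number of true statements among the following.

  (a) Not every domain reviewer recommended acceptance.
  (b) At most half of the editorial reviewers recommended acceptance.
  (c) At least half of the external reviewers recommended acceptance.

(a) domain: |A| = 9, |A ∩ B| = 9; needs A ⊄ B (|A ∖ B| ≥ 1) — false.
(b) editorial: |A| = 9, |A ∩ B| = 0; needs |A ∩ B| ≤ |A ∖ B| — true.
(c) external: |A| = 8, |A ∩ B| = 3; needs |A ∩ B| ≥ |A ∖ B| — false.

1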